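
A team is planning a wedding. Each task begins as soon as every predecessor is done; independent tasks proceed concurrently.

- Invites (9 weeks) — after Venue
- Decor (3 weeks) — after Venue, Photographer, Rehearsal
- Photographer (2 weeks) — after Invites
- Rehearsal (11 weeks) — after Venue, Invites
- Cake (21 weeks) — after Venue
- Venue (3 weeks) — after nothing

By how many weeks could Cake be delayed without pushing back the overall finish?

2

Venue→Invites→Rehearsal→Decor = 3+9+11+3 = 26 sets the makespan at 26 weeks.
Longest path through Cake: 24 weeks (earliest finish 24, latest finish 26).
So Cake can slip 26 − 24 = 2 weeks.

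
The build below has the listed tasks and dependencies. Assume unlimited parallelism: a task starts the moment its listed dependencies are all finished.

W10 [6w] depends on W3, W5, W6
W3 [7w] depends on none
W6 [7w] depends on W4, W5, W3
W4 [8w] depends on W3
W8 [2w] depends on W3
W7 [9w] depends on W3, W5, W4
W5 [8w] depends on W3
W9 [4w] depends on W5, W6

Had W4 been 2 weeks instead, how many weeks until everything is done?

28

Baseline: W3→W4→W6→W10 = 7+8+7+6 = 28 → 28 weeks.
W4 lies on that path, so at 2 weeks the path becomes 22 weeks.
Now W3→W5→W6→W10 = 7+8+7+6 = 28 is longest, so the finish becomes 28 weeks.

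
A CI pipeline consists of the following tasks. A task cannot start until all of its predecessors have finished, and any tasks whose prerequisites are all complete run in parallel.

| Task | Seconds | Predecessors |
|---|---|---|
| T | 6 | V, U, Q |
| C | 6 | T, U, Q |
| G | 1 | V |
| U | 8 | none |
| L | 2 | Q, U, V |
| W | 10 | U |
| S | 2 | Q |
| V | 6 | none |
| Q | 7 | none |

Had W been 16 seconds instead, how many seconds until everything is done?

24

Baseline: U→T→C = 8+6+6 = 20 → 20 seconds.
W is off the critical path — its longest chain is 18 seconds, giving 2 of slack.
New critical path: U→W = 8+16 = 24 ⇒ 24 seconds.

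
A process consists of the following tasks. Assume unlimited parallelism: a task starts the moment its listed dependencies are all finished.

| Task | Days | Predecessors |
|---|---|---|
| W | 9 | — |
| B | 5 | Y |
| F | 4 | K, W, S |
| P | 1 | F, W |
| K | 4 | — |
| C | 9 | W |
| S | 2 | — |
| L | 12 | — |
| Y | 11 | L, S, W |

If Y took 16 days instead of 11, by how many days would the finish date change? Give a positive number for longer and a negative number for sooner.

Baseline: L→Y→B = 12+11+5 = 28 → 28 days.
Y is on the critical path; changing it to 16 makes that path 33 days.
The critical path is still L→Y→B; finish is now 33 days.
Change in finish: 33 − 28 = +5 days.

5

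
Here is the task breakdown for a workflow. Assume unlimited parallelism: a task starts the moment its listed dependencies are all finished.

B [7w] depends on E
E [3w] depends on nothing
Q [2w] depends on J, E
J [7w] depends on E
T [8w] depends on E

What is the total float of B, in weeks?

2

The longest chain is E→J→Q = 3+7+2 = 12; overall finish 12 weeks.
Longest path through B: 10 weeks (earliest finish 10, latest finish 12).
So B can slip 12 − 10 = 2 weeks.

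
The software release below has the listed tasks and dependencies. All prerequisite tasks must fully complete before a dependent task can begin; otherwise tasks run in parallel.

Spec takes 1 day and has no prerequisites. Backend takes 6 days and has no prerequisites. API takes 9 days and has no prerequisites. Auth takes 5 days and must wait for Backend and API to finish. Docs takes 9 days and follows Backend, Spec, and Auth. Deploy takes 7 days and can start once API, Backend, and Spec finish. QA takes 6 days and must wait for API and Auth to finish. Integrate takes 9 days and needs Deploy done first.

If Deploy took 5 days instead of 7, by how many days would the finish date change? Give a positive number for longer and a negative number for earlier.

Actual critical path: API→Deploy→Integrate = 9+7+9 = 25 ⇒ 25 days.
Deploy lies on that path, so at 5 days the path becomes 23 days.
New critical path: API→Auth→Docs = 9+5+9 = 23 ⇒ 23 days.
Change in finish: 23 − 25 = -2 days.

-2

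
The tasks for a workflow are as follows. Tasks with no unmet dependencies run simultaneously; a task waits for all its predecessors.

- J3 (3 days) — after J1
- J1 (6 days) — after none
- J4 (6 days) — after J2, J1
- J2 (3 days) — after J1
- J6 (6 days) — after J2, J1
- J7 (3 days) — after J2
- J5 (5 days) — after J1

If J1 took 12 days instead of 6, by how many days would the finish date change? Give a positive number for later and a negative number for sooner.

6

Baseline: J1→J2→J4 = 6+3+6 = 15 → 15 days.
Since J1 is critical, the +6 change carries straight to that chain (now 21 days).
The critical path is still J1→J2→J4; finish is now 21 days.
Change in finish: 21 − 15 = +6 days.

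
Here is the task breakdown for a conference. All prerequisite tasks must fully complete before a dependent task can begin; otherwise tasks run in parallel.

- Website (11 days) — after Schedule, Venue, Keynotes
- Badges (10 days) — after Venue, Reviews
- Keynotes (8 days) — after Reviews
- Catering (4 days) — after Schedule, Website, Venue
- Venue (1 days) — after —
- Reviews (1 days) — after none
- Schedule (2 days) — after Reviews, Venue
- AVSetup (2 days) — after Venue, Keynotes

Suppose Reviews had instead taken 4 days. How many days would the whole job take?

The binding path is Reviews→Keynotes→Website→Catering = 1+8+11+4 = 24; finish at 24 days.
Reviews is on the critical path; changing it to 4 makes that path 27 days.
The critical path is still Reviews→Keynotes→Website→Catering; finish is now 27 days.

27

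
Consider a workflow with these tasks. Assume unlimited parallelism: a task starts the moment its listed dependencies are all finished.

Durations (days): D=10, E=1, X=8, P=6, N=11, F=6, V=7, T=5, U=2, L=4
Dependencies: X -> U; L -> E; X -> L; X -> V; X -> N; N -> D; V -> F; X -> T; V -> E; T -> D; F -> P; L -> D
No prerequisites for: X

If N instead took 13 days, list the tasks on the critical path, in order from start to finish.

Critical path before the change: X→N→D = 8+11+10 = 29 giving 29 days.
N lies on that path, so at 13 days the path becomes 31 days.
The critical path is still X→N→D; finish is now 31 days.

X, N, D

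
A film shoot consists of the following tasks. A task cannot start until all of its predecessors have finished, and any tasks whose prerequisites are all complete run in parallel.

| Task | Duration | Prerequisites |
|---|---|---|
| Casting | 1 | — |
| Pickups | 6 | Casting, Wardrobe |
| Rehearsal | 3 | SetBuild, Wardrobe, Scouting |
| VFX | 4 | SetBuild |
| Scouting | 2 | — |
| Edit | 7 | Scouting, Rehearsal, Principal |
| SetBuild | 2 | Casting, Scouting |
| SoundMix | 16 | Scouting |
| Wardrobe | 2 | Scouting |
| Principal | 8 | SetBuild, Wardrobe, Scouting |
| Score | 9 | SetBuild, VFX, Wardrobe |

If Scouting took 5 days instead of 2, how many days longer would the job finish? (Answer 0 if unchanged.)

Critical path before the change: Scouting→SetBuild→Principal→Edit = 2+2+8+7 = 19 giving 19 days.
Scouting is on the critical path; changing it to 5 makes that path 22 days.
The critical path is still Scouting→SetBuild→Principal→Edit; finish is now 22 days.
Change in finish: 22 − 19 = +3 days.

3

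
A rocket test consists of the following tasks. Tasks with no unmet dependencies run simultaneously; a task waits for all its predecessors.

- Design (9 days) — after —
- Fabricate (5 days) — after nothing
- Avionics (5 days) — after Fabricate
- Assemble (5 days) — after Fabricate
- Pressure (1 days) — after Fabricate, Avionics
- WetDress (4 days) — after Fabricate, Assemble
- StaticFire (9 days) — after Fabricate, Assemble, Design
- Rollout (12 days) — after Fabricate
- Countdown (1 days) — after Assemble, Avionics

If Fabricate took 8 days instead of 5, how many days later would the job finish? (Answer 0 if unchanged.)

3

As given, the longest chain is Fabricate→Assemble→StaticFire = 5+5+9 = 19, so the finish is 19 days.
Fabricate lies on that path, so at 8 days the path becomes 22 days.
That remains the longest chain; total 22 days.
Change in finish: 22 − 19 = +3 days.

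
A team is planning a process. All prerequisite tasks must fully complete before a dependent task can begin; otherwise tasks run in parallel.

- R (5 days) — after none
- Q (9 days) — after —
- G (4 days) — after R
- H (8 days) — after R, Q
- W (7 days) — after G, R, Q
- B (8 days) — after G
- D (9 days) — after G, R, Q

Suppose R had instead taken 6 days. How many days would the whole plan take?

19

Baseline: R→G→D = 5+4+9 = 18 → 18 days.
R is on the critical path; changing it to 6 makes that path 19 days.
No other chain overtakes it, so the finish is 19 days.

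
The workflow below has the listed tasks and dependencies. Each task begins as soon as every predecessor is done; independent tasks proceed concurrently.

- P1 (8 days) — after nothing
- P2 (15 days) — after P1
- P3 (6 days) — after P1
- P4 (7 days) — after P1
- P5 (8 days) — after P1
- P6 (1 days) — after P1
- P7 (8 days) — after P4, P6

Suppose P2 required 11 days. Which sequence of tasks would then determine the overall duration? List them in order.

P1, P4, P7

As given, the longest chain is P1→P2 = 8+15 = 23, so the finish is 23 days.
P2 lies on that path, so at 11 days the path becomes 19 days.
Now P1→P4→P7 = 8+7+8 = 23 is longest, so the finish becomes 23 days.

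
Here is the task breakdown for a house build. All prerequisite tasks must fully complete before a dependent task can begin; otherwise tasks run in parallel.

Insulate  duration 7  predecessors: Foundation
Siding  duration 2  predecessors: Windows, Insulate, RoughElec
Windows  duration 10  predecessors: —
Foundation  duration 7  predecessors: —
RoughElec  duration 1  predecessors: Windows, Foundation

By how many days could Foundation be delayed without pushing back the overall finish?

Critical path: Foundation→Insulate→Siding = 7+7+2 = 16, so the finish is 16 days.
Longest path through Foundation: 16 days (earliest finish 7, latest finish 7).
So Foundation can slip 7 − 7 = 0 days.

0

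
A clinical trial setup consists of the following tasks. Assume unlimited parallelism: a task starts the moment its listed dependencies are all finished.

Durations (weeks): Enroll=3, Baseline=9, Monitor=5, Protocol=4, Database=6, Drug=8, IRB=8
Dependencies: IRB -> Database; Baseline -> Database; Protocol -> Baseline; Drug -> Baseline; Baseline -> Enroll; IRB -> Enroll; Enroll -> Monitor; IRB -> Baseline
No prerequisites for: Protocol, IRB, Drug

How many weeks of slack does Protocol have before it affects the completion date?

4

Critical path: IRB→Baseline→Enroll→Monitor = 8+9+3+5 = 25, so the finish is 25 weeks.
The longest chain containing Protocol totals 21 weeks.
So Protocol can slip 8 − 4 = 4 weeks.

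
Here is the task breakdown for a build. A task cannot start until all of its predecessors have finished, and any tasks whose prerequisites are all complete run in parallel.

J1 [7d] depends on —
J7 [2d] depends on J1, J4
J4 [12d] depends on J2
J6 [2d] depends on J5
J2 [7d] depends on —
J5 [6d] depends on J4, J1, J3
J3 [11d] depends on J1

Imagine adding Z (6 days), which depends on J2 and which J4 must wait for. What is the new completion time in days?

33

Originally the build takes 27 days.
With Z inserted, J4 now waits for max(J2, Z).
New critical path: J2→Z→J4→J5→J6 = 7+6+12+6+2 = 33 ⇒ 33 days.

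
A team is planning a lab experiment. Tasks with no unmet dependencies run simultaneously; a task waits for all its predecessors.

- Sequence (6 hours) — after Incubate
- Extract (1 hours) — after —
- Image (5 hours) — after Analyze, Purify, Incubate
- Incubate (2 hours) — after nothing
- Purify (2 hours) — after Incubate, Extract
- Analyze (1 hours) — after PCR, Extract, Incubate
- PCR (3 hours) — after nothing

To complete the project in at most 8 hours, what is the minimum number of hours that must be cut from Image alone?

Current finish: 9 hours; target: 8.
Image is on every critical path, so each hour cut from Image cuts the finish by one (this holds down to a finish of 8).
Need 9 − 8 = 1 hour off Image → Image becomes 4 hours, finish becomes 8.

1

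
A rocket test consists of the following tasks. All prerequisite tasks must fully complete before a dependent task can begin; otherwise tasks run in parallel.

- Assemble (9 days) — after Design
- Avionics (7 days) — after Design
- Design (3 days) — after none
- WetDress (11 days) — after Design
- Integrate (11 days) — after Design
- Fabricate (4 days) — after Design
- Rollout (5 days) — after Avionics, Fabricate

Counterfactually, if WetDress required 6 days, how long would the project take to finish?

The binding path is Design→Avionics→Rollout = 3+7+5 = 15; finish at 15 days.
WetDress has 1 day of float (longest path through it is 14).
The critical path is still Design→Avionics→Rollout; finish is now 15 days.

15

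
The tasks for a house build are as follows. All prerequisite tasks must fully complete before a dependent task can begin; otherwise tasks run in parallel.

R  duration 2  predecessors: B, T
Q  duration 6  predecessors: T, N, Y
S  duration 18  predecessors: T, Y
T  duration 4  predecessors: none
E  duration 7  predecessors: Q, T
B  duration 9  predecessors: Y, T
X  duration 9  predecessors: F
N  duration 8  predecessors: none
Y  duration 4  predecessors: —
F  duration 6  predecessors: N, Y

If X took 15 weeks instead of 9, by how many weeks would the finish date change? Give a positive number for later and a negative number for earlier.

6

Actual critical path: N→F→X = 8+6+9 = 23 ⇒ 23 weeks.
X lies on that path, so at 15 weeks the path becomes 29 weeks.
That remains the longest chain; total 29 weeks.
Change in finish: 29 − 23 = +6 weeks.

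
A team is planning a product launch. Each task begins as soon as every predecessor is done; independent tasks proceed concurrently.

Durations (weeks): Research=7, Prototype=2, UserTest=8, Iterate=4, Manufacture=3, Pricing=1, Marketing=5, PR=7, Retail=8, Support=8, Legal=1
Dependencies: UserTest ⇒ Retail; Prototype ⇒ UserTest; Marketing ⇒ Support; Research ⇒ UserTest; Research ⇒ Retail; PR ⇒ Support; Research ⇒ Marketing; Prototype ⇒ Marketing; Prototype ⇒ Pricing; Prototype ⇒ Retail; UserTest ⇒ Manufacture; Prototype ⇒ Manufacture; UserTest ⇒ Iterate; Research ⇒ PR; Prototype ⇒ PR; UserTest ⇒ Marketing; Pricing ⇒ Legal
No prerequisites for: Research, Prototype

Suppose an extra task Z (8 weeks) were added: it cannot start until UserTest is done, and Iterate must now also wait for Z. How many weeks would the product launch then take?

28

Originally the product launch takes 28 weeks.
With Z inserted, Iterate now waits for max(UserTest, Z).
New critical path: Research→UserTest→Marketing→Support = 7+8+5+8 = 28 ⇒ 28 weeks.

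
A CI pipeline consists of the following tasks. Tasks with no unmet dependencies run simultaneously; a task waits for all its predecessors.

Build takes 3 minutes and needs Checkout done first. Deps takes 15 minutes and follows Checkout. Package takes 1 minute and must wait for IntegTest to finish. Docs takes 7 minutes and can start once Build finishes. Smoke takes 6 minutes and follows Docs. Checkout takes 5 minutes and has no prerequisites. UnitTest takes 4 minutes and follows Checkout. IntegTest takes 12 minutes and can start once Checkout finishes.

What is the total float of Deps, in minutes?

Checkout→Build→Docs→Smoke = 5+3+7+6 = 21 sets the makespan at 21 minutes.
Longest path through Deps: 20 minutes (earliest finish 20, latest finish 21).
Float = 21 − 20 = 1.

1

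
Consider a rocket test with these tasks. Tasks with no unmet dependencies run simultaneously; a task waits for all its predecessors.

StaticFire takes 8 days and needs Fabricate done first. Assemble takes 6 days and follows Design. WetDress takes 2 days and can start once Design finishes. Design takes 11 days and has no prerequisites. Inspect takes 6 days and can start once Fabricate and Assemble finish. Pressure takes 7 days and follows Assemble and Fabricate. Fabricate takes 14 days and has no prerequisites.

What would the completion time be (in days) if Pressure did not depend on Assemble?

23

With the dependency in place, Design→Assemble→Pressure = 11+6+7 = 24 sets the finish at 24 days.
Without Assemble→Pressure, Pressure's earliest start moves from 17 to 14.
After: Design→Assemble→Inspect = 11+6+6 = 23 → 23 days.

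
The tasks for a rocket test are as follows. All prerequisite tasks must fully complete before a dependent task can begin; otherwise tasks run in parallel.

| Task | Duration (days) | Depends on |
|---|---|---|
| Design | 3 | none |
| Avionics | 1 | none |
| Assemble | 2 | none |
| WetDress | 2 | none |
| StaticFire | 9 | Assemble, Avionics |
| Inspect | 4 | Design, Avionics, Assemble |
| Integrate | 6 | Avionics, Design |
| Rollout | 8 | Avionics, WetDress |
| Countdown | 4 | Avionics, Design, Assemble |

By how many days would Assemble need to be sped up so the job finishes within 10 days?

1

Current finish: 11 days; target: 10.
Assemble is on every critical path, so each day cut from Assemble cuts the finish by one (this holds down to a finish of 10).
Need 11 − 10 = 1 day off Assemble → Assemble becomes 1 day, finish becomes 10.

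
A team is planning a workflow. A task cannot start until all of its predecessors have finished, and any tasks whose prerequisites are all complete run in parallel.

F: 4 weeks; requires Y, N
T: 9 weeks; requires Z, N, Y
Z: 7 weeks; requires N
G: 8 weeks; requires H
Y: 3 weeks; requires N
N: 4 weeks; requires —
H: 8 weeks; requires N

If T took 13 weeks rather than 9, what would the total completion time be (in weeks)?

Baseline: N→Z→T = 4+7+9 = 20 → 20 weeks.
T lies on that path, so at 13 weeks the path becomes 24 weeks.
The critical path is still N→Z→T; finish is now 24 weeks.

24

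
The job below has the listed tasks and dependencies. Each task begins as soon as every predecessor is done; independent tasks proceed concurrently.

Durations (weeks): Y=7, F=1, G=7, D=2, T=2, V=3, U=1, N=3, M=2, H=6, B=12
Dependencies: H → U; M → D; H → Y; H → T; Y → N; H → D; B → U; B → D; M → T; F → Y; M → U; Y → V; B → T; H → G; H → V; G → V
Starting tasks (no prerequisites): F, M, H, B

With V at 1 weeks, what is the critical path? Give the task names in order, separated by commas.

The binding path is H→G→V = 6+7+3 = 16; finish at 16 weeks.
V is on the critical path; changing it to 1 makes that path 14 weeks.
New critical path: H→Y→N = 6+7+3 = 16 ⇒ 16 weeks.

H, Y, N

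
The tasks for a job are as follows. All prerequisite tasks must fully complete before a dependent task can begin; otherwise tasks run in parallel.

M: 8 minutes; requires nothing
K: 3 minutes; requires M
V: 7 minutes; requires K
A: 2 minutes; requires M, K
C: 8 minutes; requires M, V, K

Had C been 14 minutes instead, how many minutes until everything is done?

32

Critical path before the change: M→K→V→C = 8+3+7+8 = 26 giving 26 minutes.
Since C is critical, the +6 change carries straight to that chain (now 32 minutes).
That remains the longest chain; total 32 minutes.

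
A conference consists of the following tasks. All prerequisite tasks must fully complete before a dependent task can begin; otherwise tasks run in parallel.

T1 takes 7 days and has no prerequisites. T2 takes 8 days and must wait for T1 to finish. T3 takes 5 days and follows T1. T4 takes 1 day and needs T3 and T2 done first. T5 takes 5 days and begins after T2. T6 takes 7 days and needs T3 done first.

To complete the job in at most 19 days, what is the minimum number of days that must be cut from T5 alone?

Current finish: 20 days; target: 19.
T5 is on every critical path, so each day cut from T5 cuts the finish by one (this holds down to a finish of 19).
Need 20 − 19 = 1 day off T5 → T5 becomes 4 days, finish becomes 19.

1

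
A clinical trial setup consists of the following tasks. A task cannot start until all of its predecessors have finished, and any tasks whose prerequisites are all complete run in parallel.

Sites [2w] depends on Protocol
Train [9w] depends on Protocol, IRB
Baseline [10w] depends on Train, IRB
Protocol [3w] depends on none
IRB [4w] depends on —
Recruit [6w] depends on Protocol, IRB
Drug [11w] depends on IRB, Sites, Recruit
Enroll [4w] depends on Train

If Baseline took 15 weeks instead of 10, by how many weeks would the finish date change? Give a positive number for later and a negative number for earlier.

5

Actual critical path: IRB→Train→Baseline = 4+9+10 = 23 ⇒ 23 weeks.
Since Baseline is critical, the +5 change carries straight to that chain (now 28 weeks).
That remains the longest chain; total 28 weeks.
Change in finish: 28 − 23 = +5 weeks.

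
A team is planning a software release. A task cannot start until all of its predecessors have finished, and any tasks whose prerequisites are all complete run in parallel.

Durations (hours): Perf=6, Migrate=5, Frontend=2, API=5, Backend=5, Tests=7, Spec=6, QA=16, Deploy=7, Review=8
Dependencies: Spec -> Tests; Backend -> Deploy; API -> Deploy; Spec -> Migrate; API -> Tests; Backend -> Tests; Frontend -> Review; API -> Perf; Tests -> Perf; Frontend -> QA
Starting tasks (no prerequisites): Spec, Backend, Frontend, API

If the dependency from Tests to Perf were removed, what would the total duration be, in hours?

Original critical path: Spec→Tests→Perf = 6+7+6 = 19 ⇒ 19 hours.
Without Tests→Perf, Perf's earliest start moves from 13 to 5.
New critical path: Frontend→QA = 2+16 = 18 ⇒ 18 hours.

18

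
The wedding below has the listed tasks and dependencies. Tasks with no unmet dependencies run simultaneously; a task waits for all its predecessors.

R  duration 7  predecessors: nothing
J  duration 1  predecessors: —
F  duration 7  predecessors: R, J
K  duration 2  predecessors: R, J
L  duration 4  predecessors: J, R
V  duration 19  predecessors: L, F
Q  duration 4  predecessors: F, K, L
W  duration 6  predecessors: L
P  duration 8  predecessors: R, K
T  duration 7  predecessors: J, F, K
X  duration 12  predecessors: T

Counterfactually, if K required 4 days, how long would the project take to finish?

33

The binding path is R→F→V = 7+7+19 = 33; finish at 33 days.
K is off the critical path — its longest chain is 28 days, giving 5 of slack.
The critical path is still R→F→V; finish is now 33 days.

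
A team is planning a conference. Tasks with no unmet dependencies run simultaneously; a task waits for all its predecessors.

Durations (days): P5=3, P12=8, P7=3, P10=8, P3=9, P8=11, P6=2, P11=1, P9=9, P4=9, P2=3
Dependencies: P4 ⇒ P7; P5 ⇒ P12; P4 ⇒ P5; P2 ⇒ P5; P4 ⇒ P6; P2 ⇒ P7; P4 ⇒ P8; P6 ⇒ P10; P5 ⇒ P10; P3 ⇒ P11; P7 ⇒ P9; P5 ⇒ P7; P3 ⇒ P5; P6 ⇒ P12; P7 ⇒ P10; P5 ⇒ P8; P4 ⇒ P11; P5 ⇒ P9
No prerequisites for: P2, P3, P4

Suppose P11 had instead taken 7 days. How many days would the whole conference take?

24

Critical path before the change: P3→P5→P7→P9 = 9+3+3+9 = 24 giving 24 days.
P11 is off the critical path — its longest chain is 10 days, giving 14 of slack.
That remains the longest chain; total 24 days.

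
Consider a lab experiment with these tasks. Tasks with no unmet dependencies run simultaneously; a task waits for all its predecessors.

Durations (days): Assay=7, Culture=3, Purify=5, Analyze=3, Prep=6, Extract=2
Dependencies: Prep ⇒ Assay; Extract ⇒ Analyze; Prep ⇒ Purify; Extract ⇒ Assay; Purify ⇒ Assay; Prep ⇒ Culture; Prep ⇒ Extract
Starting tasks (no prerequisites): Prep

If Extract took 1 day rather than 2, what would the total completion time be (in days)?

Actual critical path: Prep→Purify→Assay = 6+5+7 = 18 ⇒ 18 days.
Extract is off the critical path — its longest chain is 15 days, giving 3 of slack.
That remains the longest chain; total 18 days.

18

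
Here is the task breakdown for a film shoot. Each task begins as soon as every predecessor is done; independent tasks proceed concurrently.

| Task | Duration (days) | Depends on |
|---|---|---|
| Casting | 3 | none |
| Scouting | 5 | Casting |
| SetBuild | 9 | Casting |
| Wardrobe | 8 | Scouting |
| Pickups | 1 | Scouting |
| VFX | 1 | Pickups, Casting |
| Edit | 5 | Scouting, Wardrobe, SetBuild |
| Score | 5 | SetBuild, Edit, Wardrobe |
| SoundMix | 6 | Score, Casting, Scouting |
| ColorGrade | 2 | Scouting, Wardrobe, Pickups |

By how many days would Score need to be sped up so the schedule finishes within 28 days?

4

Current finish: 32 days; target: 28.
Score is on every critical path, so each day cut from Score cuts the finish by one (this holds down to a finish of 28).
Need 32 − 28 = 4 days off Score → Score becomes 1 day, finish becomes 28.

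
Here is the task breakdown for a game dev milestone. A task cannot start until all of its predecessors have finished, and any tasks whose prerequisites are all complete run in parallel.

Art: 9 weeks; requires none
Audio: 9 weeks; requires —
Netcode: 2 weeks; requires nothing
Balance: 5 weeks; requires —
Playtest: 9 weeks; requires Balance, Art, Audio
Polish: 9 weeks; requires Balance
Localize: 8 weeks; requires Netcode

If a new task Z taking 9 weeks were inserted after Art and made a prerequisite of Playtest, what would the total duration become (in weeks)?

27

Originally the plan takes 18 weeks.
With Z inserted, Playtest now waits for max(Balance, Art, Audio, Z).
New critical path: Art→Z→Playtest = 9+9+9 = 27 ⇒ 27 weeks.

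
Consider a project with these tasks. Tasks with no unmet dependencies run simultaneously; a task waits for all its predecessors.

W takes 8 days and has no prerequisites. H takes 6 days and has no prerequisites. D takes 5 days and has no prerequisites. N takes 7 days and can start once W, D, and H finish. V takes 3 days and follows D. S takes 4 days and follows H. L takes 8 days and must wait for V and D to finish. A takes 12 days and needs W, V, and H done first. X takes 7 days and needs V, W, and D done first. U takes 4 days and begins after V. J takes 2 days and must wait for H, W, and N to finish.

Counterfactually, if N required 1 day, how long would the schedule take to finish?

20

Baseline: W→A = 8+12 = 20 → 20 days.
N has 3 days of float (longest path through it is 17).
The critical path is still W→A; finish is now 20 days.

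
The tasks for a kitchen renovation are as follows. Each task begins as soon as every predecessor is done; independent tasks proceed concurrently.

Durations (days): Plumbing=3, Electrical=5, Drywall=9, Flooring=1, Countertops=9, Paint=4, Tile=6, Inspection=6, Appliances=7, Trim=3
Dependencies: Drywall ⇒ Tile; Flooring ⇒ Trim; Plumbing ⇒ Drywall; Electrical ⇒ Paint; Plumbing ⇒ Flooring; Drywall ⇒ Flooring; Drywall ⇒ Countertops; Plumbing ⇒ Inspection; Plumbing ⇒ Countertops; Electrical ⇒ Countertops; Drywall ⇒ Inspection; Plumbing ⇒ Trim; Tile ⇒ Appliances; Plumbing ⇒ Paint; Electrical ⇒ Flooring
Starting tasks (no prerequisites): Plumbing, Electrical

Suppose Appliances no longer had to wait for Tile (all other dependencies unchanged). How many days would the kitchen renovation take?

21

Before: longest chain Plumbing→Drywall→Tile→Appliances = 3+9+6+7 = 25, finish 25.
Without Tile→Appliances, Appliances's earliest start moves from 18 to 0.
New critical path: Plumbing→Drywall→Countertops = 3+9+9 = 21 ⇒ 21 days.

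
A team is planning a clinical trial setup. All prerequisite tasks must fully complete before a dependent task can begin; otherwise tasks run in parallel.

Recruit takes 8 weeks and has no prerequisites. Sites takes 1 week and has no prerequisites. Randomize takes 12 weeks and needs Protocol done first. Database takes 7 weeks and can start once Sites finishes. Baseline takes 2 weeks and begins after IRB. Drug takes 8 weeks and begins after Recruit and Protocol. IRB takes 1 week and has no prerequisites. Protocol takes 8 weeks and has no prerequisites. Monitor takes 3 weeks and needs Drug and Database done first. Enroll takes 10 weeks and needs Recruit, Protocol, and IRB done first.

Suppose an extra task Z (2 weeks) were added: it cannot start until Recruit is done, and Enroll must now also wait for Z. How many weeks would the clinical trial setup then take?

20

Originally the clinical trial setup takes 20 weeks.
With Z inserted, Enroll now waits for max(Recruit, Protocol, IRB, Z).
New critical path: Protocol→Randomize = 8+12 = 20 ⇒ 20 weeks.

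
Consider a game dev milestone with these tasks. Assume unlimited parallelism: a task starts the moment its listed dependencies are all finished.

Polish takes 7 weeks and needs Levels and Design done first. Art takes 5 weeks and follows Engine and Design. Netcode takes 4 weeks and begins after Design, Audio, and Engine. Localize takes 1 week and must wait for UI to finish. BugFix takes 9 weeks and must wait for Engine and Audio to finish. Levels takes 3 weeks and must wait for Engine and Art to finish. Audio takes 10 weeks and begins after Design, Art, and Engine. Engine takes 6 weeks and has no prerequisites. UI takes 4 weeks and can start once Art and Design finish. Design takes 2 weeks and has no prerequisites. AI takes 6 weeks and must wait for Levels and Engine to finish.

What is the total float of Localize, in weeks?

Critical path: Engine→Art→Audio→BugFix = 6+5+10+9 = 30, so the finish is 30 weeks.
The longest chain containing Localize totals 16 weeks.
Float = 30 − 16 = 14.

14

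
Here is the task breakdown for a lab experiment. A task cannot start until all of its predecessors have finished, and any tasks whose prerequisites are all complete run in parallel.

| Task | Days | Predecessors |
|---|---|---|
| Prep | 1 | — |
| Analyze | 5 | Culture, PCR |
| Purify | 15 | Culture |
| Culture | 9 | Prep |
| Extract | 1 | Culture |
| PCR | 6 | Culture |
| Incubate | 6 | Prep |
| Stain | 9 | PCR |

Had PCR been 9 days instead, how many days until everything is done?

Actual critical path: Prep→Culture→PCR→Stain = 1+9+6+9 = 25 ⇒ 25 days.
Since PCR is critical, the +3 change carries straight to that chain (now 28 days).
No other chain overtakes it, so the finish is 28 days.

28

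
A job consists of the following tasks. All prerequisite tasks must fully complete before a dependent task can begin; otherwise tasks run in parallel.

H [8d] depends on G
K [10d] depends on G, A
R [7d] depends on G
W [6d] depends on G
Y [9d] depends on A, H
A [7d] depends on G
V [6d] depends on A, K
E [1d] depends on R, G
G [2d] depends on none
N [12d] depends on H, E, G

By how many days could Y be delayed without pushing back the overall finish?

The longest chain is G→A→K→V = 2+7+10+6 = 25; overall finish 25 days.
The longest chain containing Y totals 19 days.
Float = 25 − 19 = 6.

6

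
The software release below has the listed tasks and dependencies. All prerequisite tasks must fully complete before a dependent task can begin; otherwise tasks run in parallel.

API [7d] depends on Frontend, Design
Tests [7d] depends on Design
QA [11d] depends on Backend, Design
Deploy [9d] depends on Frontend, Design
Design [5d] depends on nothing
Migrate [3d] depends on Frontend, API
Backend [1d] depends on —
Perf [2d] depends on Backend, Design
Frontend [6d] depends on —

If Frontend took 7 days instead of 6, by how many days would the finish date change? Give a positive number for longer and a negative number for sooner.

As given, the longest chain is Frontend→API→Migrate = 6+7+3 = 16, so the finish is 16 days.
Since Frontend is critical, the +1 change carries straight to that chain (now 17 days).
That remains the longest chain; total 17 days.
Change in finish: 17 − 16 = +1 days.

1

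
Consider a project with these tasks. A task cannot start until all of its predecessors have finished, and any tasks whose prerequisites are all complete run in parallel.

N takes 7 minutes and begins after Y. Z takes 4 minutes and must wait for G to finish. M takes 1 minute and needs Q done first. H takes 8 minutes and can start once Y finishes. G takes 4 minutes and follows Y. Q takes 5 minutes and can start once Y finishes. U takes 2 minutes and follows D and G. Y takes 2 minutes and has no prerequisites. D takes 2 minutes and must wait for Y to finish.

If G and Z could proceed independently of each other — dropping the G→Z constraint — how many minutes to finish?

Before: longest chain Y→G→Z = 2+4+4 = 10, finish 10.
Without G→Z, Z's earliest start moves from 6 to 0.
After: Y→H = 2+8 = 10 → 10 minutes.

10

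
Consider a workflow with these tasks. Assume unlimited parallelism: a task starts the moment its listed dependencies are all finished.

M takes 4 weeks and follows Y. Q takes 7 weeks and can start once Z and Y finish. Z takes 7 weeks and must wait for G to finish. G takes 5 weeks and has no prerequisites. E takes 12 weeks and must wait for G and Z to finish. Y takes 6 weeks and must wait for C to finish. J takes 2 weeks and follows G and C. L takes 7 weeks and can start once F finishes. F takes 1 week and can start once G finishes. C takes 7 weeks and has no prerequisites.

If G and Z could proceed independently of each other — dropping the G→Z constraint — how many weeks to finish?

20

With the dependency in place, G→Z→E = 5+7+12 = 24 sets the finish at 24 weeks.
Without G→Z, Z's earliest start moves from 5 to 0.
New critical path: C→Y→Q = 7+6+7 = 20 ⇒ 20 weeks.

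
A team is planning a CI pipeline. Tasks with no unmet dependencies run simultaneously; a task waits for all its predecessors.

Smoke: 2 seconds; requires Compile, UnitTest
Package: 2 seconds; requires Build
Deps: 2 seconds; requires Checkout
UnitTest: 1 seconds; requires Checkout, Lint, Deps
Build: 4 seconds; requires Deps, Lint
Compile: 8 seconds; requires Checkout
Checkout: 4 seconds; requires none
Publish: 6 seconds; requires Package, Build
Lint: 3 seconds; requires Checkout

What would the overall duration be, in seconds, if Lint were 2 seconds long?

The binding path is Checkout→Lint→Build→Package→Publish = 4+3+4+2+6 = 19; finish at 19 seconds.
Since Lint is critical, the -1 change carries straight to that chain (now 18 seconds).
Now Checkout→Deps→Build→Package→Publish = 4+2+4+2+6 = 18 is longest, so the finish becomes 18 seconds.

18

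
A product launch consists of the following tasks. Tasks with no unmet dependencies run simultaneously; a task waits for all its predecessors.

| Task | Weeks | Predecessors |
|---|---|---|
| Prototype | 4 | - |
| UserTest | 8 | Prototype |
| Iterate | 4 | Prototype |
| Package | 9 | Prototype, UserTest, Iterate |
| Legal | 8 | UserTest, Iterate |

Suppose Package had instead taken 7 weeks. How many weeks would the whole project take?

Actual critical path: Prototype→UserTest→Package = 4+8+9 = 21 ⇒ 21 weeks.
Package lies on that path, so at 7 weeks the path becomes 19 weeks.
New critical path: Prototype→UserTest→Legal = 4+8+8 = 20 ⇒ 20 weeks.

20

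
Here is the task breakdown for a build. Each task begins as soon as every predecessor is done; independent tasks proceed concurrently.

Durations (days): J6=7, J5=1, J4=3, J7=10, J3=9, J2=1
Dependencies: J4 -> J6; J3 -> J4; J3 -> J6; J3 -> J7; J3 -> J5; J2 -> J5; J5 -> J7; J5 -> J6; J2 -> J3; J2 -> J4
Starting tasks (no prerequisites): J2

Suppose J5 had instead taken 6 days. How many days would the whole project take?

As given, the longest chain is J2→J3→J5→J7 = 1+9+1+10 = 21, so the finish is 21 days.
J5 is on the critical path; changing it to 6 makes that path 26 days.
The critical path is still J2→J3→J5→J7; finish is now 26 days.

26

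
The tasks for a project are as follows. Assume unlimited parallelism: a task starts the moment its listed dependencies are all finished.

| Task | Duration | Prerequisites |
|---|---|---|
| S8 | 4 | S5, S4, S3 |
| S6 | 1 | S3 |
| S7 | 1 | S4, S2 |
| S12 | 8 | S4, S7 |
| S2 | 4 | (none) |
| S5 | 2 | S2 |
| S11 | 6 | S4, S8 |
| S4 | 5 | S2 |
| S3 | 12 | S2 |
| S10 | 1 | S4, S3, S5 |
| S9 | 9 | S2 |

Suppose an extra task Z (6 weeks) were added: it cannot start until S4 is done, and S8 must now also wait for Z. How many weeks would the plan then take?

26

Originally the plan takes 26 weeks.
With Z inserted, S8 now waits for max(S5, S4, S3, Z).
New critical path: S2→S3→S8→S11 = 4+12+4+6 = 26 ⇒ 26 weeks.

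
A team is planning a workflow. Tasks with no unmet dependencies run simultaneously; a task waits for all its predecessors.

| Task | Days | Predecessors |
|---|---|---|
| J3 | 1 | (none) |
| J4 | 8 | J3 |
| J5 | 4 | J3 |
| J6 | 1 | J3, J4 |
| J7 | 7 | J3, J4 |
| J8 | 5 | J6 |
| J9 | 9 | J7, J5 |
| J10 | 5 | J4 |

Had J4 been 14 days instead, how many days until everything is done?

31

Actual critical path: J3→J4→J7→J9 = 1+8+7+9 = 25 ⇒ 25 days.
J4 is on the critical path; changing it to 14 makes that path 31 days.
No other chain overtakes it, so the finish is 31 days.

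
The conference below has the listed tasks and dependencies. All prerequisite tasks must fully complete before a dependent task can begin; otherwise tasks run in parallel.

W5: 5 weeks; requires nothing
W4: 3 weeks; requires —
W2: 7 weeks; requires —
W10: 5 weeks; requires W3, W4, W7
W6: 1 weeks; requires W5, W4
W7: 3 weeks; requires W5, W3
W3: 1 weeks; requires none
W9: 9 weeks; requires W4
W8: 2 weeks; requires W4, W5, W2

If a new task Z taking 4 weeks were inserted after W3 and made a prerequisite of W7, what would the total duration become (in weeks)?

13

Originally the job takes 13 weeks.
With Z inserted, W7 now waits for max(W5, W3, Z).
New critical path: W3→Z→W7→W10 = 1+4+3+5 = 13 ⇒ 13 weeks.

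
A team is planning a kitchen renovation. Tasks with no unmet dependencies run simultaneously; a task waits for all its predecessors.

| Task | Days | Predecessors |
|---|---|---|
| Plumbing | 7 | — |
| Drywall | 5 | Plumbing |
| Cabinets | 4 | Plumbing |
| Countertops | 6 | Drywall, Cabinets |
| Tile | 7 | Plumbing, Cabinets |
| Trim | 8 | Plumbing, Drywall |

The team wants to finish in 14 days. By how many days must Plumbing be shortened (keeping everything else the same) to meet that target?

Current finish: 20 days; target: 14.
Plumbing is on every critical path, so each day cut from Plumbing cuts the finish by one (this holds down to a finish of 14).
Need 20 − 14 = 6 days off Plumbing → Plumbing becomes 1 day, finish becomes 14.

6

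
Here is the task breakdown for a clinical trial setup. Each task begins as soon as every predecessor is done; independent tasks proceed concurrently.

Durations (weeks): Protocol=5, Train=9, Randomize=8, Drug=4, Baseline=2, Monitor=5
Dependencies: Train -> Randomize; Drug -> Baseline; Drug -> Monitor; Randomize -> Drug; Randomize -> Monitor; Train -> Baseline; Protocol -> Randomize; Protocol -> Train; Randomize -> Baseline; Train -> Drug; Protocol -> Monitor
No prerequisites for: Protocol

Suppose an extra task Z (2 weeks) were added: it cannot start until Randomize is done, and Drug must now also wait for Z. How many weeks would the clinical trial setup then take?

33

Originally the clinical trial setup takes 31 weeks.
With Z inserted, Drug now waits for max(Train, Randomize, Z).
New critical path: Protocol→Train→Randomize→Z→Drug→Monitor = 5+9+8+2+4+5 = 33 ⇒ 33 weeks.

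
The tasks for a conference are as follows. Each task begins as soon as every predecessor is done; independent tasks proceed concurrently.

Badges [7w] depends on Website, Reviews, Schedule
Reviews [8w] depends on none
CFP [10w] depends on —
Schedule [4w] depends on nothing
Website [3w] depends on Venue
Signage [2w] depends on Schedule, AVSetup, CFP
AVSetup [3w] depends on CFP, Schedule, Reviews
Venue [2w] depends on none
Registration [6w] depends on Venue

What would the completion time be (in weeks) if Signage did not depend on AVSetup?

Original critical path: CFP→AVSetup→Signage = 10+3+2 = 15 ⇒ 15 weeks.
Without AVSetup→Signage, Signage's earliest start moves from 13 to 10.
The longest chain is now Reviews→Badges = 8+7 = 15, so the plan takes 15 weeks.

15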